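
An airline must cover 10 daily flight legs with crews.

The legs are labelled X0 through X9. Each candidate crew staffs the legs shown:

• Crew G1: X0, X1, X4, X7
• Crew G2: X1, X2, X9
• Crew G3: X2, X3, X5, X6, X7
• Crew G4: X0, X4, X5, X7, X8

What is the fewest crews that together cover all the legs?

Take {G2, G3, G4}. Their union is {X0, X1, X2, X3, X4, X5, X6, X7, X8, X9}, which is all 10 legs.
Only G3 contains X3, so G3 is forced; the remaining 5 legs need at least 2 more crews (each remaining crew adds at most 3) — so at least 3 crews are needed, and 3 is optimal.

3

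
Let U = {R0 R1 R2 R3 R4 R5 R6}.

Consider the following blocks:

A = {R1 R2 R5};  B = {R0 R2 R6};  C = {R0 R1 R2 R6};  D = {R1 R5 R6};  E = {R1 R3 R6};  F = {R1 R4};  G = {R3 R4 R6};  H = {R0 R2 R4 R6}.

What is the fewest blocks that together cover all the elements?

D and E and H together: D ∪ E ∪ H = {R0, R1, R2, R3, R4, R5, R6} — every element is covered.
No 2 of the 8 blocks cover everything (all 28 combinations miss at least one element), so 3 is optimal.

3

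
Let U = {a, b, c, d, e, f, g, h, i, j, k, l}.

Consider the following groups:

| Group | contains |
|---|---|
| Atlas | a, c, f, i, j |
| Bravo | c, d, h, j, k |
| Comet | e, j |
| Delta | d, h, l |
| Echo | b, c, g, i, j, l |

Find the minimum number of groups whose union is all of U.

4

Take {Atlas, Bravo, Comet, Echo}. Their union is {a, b, c, d, e, f, g, h, i, j, k, l}, which is all 12 items.
Only Atlas contains a, so Atlas is forced; the remaining 7 items need at least 3 more groups (each remaining group adds at most 3) — so at least 4 groups are needed, and 4 is optimal.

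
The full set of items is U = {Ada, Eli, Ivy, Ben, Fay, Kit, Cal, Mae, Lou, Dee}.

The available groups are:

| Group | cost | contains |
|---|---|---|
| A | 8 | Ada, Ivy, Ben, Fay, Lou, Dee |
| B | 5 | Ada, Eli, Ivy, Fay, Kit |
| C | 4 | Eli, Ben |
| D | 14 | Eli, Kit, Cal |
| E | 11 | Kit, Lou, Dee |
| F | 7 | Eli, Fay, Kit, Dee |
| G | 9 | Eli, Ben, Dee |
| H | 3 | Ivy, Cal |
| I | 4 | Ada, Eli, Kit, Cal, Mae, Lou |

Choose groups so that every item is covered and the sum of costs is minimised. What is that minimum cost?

12

A, I together cover every item (A ∪ I = {Ada, Eli, Ivy, Ben, Fay, Kit, Cal, Mae, Lou, Dee}); total cost 8 + 4 = 12.
No covering selection has total cost below 12.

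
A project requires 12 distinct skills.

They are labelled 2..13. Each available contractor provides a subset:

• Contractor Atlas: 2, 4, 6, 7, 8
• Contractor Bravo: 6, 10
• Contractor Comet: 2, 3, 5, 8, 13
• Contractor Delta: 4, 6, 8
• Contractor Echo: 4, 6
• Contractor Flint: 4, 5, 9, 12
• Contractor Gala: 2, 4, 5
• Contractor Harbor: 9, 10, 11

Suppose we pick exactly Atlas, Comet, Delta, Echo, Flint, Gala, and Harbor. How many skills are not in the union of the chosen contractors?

0

Union of Atlas, Comet, Delta, Echo, Flint, Gala, Harbor = {2, 3, 4, 5, 6, 7, 8, 9, 10, 11, 12, 13} — that's every skill, so 0 are uncovered.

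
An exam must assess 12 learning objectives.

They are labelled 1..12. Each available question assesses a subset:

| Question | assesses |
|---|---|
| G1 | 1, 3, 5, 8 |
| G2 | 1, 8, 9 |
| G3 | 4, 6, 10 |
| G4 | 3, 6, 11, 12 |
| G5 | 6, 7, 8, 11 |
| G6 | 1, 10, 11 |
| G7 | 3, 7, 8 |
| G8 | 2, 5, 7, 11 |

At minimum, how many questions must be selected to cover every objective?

4

G2 and G3 and G4 and G8 together: G2 ∪ G3 ∪ G4 ∪ G8 = {1, 2, 3, 4, 5, 6, 7, 8, 9, 10, 11, 12} — every objective is covered.
Only G8 contains 2, so G8 is forced; the remaining 8 objectives need at least 3 more questions (each remaining question adds at most 3) — so at least 4 questions are needed, and 4 is optimal.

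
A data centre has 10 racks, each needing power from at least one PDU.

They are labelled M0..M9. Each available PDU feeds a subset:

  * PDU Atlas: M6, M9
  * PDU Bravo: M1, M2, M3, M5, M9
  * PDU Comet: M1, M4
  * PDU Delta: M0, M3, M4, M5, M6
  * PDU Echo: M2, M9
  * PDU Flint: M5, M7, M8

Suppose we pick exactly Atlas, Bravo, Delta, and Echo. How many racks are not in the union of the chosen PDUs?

2

Union of Atlas, Bravo, Delta, Echo = {M0, M1, M2, M3, M4, M5, M6, M9}.
Not covered: M7, M8 — 2 racks.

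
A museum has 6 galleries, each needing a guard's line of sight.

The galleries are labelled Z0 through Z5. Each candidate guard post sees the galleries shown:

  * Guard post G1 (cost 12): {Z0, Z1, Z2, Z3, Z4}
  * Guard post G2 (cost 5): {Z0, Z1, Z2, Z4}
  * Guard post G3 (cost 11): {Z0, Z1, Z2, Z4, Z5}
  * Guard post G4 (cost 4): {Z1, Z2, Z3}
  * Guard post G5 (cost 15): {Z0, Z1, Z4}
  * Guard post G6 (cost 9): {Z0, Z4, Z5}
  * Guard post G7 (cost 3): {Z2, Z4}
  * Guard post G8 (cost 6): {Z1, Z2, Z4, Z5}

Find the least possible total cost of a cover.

13

G4, G6 together cover every gallery (G4 ∪ G6 = {Z0, Z1, Z2, Z3, Z4, Z5}); total cost 4 + 9 = 13.
The greedy pick G2, G4, G8 costs 15; no covering selection beats 13.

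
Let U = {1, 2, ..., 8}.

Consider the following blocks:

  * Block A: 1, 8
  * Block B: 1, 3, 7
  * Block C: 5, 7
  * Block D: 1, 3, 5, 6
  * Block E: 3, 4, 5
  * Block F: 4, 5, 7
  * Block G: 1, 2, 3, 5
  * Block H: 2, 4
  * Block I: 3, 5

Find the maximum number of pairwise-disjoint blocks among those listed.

3

A, H, I are pairwise disjoint (A={1,8}; H={2,4}; I={3,5}).
Every remaining block overlaps one of these, and no 4 of the listed blocks are pairwise disjoint, so 3 is the maximum.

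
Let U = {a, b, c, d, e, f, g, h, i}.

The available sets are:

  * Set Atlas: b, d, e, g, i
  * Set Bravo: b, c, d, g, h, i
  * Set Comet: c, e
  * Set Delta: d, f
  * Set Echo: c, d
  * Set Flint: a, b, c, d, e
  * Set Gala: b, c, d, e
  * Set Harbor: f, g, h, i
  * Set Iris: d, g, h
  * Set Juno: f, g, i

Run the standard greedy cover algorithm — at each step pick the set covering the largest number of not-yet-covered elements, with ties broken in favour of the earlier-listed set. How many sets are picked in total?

Greedy: pick Bravo (covers 6 new) → pick Flint (covers 2 new) → pick Delta (covers 1 new). Total picks: 3.
(The true minimum cover uses only 2 sets, so greedy is not optimal here.)

3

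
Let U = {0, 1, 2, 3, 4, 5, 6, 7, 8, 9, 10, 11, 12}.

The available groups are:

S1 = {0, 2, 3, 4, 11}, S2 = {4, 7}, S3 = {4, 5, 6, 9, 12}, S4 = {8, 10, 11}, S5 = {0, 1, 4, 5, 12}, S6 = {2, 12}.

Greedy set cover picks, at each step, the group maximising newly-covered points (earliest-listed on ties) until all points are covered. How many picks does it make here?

Greedy: pick S1 (covers 5 new) → pick S3 (covers 4 new) → pick S4 (covers 2 new) → pick S2 (covers 1 new) → pick S5 (covers 1 new). Total picks: 5.

5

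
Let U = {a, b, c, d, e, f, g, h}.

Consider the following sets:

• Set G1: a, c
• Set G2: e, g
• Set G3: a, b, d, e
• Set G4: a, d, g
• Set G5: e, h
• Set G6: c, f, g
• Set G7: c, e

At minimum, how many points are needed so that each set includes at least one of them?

T = {c, d, e} meets every set (each contains at least one member of T), and |T| = 3.
No choice of 2 points meets every set, so 3 is the minimum.

3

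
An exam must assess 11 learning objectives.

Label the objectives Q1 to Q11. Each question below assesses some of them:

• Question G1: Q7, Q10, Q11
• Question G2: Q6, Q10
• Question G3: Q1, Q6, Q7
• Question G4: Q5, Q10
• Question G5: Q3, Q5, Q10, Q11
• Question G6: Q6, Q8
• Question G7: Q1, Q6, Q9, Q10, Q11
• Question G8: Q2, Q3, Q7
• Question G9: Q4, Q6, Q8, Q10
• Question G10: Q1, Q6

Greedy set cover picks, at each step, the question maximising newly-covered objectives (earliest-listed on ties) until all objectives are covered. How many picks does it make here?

4

Greedy: pick G7 (covers 5 new) → pick G8 (covers 3 new) → pick G9 (covers 2 new) → pick G4 (covers 1 new). Total picks: 4.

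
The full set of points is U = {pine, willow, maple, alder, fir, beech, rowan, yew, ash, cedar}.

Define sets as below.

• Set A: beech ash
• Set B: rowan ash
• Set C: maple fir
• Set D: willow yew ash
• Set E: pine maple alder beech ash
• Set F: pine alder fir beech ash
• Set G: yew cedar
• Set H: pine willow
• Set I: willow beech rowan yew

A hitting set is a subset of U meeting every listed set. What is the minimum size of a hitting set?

The 4 points {willow, fir, yew, ash} hit every set.
The sets B, C, G, H are pairwise disjoint, so any hitting set needs a separate point for each — at least 4. Hence 4 is optimal.

4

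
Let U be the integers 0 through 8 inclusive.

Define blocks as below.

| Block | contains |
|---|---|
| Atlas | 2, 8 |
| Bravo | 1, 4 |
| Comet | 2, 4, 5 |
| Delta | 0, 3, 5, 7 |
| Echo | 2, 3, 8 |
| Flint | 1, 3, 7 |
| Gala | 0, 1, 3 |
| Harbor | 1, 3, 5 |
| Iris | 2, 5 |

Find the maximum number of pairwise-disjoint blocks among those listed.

3

Atlas, Bravo, Delta are pairwise disjoint (Atlas={2,8}; Bravo={1,4}; Delta={0,3,5,7}).
Every remaining block overlaps one of these, and no 4 of the listed blocks are pairwise disjoint, so 3 is the maximum.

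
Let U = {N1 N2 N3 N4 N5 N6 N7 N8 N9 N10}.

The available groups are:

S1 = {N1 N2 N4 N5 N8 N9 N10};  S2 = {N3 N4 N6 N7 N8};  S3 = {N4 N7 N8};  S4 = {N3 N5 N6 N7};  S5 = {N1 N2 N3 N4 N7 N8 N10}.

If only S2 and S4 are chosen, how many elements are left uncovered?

4

Union of S2, S4 = {N3, N4, N5, N6, N7, N8}.
Not covered: N1, N2, N9, N10 — 4 elements.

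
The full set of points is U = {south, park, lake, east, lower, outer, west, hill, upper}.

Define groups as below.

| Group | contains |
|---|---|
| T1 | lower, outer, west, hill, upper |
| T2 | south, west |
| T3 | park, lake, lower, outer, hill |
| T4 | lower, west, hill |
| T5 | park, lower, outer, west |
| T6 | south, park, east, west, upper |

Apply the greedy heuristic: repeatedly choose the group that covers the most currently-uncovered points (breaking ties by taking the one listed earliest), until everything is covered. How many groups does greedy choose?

Greedy: pick T1 (covers 5 new) → pick T6 (covers 3 new) → pick T3 (covers 1 new). Total picks: 3.
(The true minimum cover uses only 2 groups, so greedy is not optimal here.)

3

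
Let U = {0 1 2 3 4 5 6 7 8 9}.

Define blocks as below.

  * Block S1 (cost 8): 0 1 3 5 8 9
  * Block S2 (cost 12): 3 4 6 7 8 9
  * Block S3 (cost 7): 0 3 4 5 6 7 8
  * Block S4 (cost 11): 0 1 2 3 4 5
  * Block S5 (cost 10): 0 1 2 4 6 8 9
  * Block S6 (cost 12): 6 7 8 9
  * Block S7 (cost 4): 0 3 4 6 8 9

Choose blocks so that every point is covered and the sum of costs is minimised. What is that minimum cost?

17

S3, S5 together cover every point (S3 ∪ S5 = {0, 1, 2, 3, 4, 5, 6, 7, 8, 9}); total cost 7 + 10 = 17.
The greedy pick S7, S3, S5 costs 21; no covering selection beats 17.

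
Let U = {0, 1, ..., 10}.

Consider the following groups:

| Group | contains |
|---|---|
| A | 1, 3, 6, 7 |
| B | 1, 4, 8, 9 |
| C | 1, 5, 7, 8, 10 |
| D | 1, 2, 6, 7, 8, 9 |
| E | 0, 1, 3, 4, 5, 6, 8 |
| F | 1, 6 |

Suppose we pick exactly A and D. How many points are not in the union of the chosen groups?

Union of A, D = {1, 2, 3, 6, 7, 8, 9}.
Not covered: 0, 4, 5, 10 — 4 points.

4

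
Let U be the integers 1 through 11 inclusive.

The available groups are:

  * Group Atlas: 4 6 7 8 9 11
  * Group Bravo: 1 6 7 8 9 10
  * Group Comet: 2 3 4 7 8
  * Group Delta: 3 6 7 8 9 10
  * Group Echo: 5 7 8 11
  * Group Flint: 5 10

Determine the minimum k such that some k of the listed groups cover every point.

3

Bravo, Comet, and Echo cover everything between them: the union {1, 2, 3, 4, 5, 6, 7, 8, 9, 10, 11} is all of U.
Only Bravo contains 1, so Bravo is forced; the remaining 5 points need at least 2 more groups (each remaining group adds at most 3) — so at least 3 groups are needed, and 3 is optimal.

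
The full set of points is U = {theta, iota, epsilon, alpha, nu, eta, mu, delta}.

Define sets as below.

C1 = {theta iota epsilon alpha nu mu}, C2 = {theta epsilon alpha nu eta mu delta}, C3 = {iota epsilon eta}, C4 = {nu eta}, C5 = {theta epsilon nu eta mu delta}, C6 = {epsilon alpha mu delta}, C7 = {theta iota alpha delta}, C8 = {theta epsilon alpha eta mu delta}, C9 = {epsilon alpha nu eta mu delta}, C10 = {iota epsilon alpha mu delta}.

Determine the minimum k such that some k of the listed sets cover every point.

2

Take {C2, C7}. Their union is {theta, iota, epsilon, alpha, nu, eta, mu, delta}, which is all 8 points.
No single set has all 8 points (the largest, C2, has 7), so 2 is optimal.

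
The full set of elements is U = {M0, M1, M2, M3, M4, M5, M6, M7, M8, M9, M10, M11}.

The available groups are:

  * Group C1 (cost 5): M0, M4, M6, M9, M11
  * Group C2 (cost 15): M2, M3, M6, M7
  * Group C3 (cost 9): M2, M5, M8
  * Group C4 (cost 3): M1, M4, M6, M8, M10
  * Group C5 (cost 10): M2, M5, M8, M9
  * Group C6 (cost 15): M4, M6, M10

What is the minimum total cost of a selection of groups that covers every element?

32

C1, C2, C3, C4 together cover every element (C1 ∪ C2 ∪ C3 ∪ C4 = {M0, M1, M2, M3, M4, M5, M6, M7, M8, M9, M10, M11}); total cost 5 + 15 + 9 + 3 = 32.
No covering selection has total cost below 32.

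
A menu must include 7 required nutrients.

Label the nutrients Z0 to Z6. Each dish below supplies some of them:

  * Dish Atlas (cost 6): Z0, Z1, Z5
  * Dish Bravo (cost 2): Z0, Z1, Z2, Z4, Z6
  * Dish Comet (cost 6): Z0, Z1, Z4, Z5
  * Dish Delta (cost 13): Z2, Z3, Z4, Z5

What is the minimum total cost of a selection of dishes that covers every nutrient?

15

Bravo, Delta together cover every nutrient (Bravo ∪ Delta = {Z0, Z1, Z2, Z3, Z4, Z5, Z6}); total cost 2 + 13 = 15.
The greedy pick Bravo, Atlas, Delta costs 21; no covering selection beats 15.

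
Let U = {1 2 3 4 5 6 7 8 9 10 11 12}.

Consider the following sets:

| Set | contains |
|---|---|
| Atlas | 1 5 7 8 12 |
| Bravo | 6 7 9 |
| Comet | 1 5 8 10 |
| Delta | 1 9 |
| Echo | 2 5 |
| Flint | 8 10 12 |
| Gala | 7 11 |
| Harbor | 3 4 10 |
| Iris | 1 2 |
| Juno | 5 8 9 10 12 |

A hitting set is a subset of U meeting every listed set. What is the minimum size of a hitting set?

Take H = {2, 7, 9, 10}. Each listed set contains at least one of these, so H is a hitting set of size 4.
The sets Delta, Echo, Flint, Gala are pairwise disjoint, so any hitting set needs a separate point for each — at least 4. Hence 4 is optimal.

4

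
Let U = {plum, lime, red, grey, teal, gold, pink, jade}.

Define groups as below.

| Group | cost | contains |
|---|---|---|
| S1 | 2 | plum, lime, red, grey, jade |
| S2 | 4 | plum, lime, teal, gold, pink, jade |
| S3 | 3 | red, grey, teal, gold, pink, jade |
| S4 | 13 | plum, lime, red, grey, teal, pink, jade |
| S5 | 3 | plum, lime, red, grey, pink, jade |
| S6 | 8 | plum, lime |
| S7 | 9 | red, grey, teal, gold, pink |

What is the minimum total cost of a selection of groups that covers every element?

S1, S3 together cover every element (S1 ∪ S3 = {plum, lime, red, grey, teal, gold, pink, jade}); total cost 2 + 3 = 5.
No covering selection has total cost below 5.

5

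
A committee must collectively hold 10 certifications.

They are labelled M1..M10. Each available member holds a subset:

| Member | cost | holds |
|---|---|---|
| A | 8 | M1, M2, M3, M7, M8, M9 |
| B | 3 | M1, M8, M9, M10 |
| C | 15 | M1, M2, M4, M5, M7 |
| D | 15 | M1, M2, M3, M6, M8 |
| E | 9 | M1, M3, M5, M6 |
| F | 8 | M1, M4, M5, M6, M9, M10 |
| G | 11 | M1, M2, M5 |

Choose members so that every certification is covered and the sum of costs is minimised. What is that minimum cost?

16

A, F together cover every certification (A ∪ F = {M1, M2, M3, M4, M5, M6, M7, M8, M9, M10}); total cost 8 + 8 = 16.
The greedy pick B, A, F costs 19; no covering selection beats 16.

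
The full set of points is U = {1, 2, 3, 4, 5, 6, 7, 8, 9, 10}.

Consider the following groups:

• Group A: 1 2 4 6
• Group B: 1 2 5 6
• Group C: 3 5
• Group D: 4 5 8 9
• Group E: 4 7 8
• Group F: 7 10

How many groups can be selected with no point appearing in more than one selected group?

A, C, F are pairwise disjoint (A={1,2,4,6}; C={3,5}; F={7,10}).
Every remaining group overlaps one of these, and no 4 of the listed groups are pairwise disjoint, so 3 is the maximum.

3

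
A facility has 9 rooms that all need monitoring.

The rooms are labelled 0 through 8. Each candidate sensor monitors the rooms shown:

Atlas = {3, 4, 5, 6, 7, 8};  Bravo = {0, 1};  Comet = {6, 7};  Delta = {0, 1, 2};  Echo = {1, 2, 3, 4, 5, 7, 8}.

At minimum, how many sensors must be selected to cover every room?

2

Atlas and Delta together: Atlas ∪ Delta = {0, 1, 2, 3, 4, 5, 6, 7, 8} — every room is covered.
No single sensor has all 9 rooms (the largest, Echo, has 7), so 2 is optimal.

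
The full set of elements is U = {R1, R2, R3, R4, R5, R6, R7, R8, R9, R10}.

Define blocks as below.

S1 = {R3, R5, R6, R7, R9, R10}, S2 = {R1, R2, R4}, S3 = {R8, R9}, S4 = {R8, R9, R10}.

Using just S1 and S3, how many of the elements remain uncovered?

Union of S1, S3 = {R3, R5, R6, R7, R8, R9, R10}.
Not covered: R1, R2, R4 — 3 elements.

3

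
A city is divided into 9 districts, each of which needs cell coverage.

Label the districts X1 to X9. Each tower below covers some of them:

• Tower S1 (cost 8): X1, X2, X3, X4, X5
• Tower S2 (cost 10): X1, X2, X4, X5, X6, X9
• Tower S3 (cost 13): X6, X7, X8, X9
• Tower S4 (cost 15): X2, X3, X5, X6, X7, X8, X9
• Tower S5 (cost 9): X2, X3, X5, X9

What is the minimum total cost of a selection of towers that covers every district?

S1, S3 together cover every district (S1 ∪ S3 = {X1, X2, X3, X4, X5, X6, X7, X8, X9}); total cost 8 + 13 = 21.
No covering selection has total cost below 21.

21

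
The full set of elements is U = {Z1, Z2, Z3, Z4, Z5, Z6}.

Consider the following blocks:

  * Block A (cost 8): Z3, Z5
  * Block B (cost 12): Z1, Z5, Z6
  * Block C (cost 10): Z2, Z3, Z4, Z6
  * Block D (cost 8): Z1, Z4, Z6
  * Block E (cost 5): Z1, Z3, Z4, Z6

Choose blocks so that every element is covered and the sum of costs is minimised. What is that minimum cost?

22

B, C together cover every element (B ∪ C = {Z1, Z2, Z3, Z4, Z5, Z6}); total cost 12 + 10 = 22.
The greedy pick E, A, C costs 23; no covering selection beats 22.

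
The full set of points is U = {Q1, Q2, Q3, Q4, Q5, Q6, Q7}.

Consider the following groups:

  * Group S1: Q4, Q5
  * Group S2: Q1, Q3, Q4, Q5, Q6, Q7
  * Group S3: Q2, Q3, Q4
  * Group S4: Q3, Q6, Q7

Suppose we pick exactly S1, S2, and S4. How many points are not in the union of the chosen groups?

1

Union of S1, S2, S4 = {Q1, Q3, Q4, Q5, Q6, Q7}.
Not covered: Q2 — 1 point.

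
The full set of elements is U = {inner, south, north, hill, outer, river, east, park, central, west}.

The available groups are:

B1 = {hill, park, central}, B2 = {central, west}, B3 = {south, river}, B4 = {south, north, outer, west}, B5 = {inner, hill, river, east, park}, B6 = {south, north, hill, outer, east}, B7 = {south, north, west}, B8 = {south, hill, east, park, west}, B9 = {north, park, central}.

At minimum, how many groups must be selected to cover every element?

3

B4, B5, and B9 cover everything between them: the union {inner, south, north, hill, outer, river, east, park, central, west} is all of U.
Only B5 contains inner, so B5 is forced; the remaining 5 elements need at least 2 more groups (each remaining group adds at most 4) — so at least 3 groups are needed, and 3 is optimal.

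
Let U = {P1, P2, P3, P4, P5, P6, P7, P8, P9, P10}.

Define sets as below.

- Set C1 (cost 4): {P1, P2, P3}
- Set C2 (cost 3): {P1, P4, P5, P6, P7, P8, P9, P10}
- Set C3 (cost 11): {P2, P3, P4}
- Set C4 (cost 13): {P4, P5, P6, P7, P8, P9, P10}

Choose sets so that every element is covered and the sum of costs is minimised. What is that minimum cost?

C1, C2 together cover every element (C1 ∪ C2 = {P1, P2, P3, P4, P5, P6, P7, P8, P9, P10}); total cost 4 + 3 = 7.
No covering selection has total cost below 7.

7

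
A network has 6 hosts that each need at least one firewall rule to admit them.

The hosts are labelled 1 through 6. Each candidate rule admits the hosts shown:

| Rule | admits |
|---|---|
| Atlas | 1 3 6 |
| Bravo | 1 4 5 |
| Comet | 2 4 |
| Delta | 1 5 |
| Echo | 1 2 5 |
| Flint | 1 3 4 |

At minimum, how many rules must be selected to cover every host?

3

Take {Atlas, Bravo, Comet}. Their union is {1, 2, 3, 4, 5, 6}, which is all 6 hosts.
Only Atlas contains 6, so Atlas is forced; the remaining 3 hosts need at least 2 more rules (each remaining rule adds at most 2) — so at least 3 rules are needed, and 3 is optimal.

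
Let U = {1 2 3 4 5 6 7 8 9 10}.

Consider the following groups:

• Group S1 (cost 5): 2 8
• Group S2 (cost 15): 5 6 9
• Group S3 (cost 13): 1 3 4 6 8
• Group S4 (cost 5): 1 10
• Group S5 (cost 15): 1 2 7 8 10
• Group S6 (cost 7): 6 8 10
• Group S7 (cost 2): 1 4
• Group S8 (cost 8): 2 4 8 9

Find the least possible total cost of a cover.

S2, S3, S5 together cover every item (S2 ∪ S3 ∪ S5 = {1, 2, 3, 4, 5, 6, 7, 8, 9, 10}); total cost 15 + 13 + 15 = 43.
The greedy pick S7, S6, S8, S3, S2, S5 costs 60; no covering selection beats 43.

43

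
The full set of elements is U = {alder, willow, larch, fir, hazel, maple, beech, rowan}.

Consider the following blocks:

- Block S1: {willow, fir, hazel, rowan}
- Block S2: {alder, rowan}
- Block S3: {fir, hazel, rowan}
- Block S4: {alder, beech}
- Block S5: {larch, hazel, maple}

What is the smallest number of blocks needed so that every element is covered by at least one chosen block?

Take {S1, S4, S5}. Their union is {alder, willow, larch, fir, hazel, maple, beech, rowan}, which is all 8 elements.
Only S1 contains willow, so S1 is forced; the remaining 4 elements need at least 2 more blocks (each remaining block adds at most 2) — so at least 3 blocks are needed, and 3 is optimal.

3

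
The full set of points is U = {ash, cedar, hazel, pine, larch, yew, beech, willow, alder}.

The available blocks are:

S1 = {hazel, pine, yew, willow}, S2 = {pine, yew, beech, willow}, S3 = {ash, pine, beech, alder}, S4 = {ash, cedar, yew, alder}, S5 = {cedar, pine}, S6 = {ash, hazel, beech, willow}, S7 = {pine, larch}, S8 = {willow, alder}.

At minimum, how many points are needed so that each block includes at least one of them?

Take H = {pine, willow, alder}. Each listed block contains at least one of these, so H is a hitting set of size 3.
No choice of 2 points meets every block, so 3 is the minimum.

3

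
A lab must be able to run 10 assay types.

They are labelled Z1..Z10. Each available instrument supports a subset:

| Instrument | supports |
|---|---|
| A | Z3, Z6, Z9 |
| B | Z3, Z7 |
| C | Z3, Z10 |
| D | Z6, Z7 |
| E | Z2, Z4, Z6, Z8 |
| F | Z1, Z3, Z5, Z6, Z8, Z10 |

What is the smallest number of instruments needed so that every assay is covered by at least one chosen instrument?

4

Take {A, D, E, F}. Their union is {Z1, Z2, Z3, Z4, Z5, Z6, Z7, Z8, Z9, Z10}, which is all 10 assays.
No 3 of the 6 instruments cover everything (all 20 combinations miss at least one assay), so 4 is optimal.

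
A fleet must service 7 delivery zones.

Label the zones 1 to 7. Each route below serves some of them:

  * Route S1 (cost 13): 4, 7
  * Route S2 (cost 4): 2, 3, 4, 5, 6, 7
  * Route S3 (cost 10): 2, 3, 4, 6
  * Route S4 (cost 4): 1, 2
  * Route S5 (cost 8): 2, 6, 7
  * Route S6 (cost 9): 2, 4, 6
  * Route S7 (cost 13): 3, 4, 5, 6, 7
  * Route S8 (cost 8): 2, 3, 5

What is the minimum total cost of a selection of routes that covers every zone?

8

S2, S4 together cover every zone (S2 ∪ S4 = {1, 2, 3, 4, 5, 6, 7}); total cost 4 + 4 = 8.
No covering selection has total cost below 8.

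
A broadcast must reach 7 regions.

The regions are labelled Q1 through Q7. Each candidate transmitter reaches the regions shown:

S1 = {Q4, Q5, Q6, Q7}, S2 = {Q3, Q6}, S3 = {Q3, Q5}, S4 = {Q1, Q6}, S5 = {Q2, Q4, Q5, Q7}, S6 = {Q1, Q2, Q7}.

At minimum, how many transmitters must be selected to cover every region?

S1 and S2 and S6 together: S1 ∪ S2 ∪ S6 = {Q1, Q2, Q3, Q4, Q5, Q6, Q7} — every region is covered.
No 2 of the 6 transmitters cover everything (all 15 combinations miss at least one region), so 3 is optimal.

3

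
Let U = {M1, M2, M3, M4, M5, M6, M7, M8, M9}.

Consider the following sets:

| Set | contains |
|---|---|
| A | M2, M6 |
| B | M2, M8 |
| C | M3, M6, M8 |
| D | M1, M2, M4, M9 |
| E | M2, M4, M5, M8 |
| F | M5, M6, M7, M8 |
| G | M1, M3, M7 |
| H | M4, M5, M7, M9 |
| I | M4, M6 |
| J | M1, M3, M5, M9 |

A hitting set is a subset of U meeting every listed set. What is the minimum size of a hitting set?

4

The 4 points {M6, M7, M8, M9} hit every set.
No choice of 3 points meets every set, so 4 is the minimum.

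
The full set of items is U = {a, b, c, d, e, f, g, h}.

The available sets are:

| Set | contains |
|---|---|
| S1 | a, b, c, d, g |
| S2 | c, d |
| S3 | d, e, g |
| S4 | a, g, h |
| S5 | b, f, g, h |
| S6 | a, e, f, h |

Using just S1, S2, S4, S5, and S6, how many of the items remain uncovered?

Union of S1, S2, S4, S5, S6 = {a, b, c, d, e, f, g, h} — that's every item, so 0 are uncovered.

0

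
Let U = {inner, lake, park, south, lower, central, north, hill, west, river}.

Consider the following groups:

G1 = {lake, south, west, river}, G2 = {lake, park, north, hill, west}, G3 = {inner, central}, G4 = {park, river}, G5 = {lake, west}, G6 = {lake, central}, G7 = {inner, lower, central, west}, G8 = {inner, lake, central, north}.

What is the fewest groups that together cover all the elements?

3

G1 and G2 and G7 together: G1 ∪ G2 ∪ G7 = {inner, lake, park, south, lower, central, north, hill, west, river} — every element is covered.
Only G1 contains south, so G1 is forced; the remaining 6 elements need at least 2 more groups (each remaining group adds at most 3) — so at least 3 groups are needed, and 3 is optimal.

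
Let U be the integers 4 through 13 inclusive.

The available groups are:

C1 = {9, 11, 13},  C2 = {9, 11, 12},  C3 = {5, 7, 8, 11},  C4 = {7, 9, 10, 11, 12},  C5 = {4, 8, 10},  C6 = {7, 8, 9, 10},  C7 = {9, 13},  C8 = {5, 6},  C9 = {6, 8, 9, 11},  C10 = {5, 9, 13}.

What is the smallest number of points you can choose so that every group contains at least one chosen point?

3

Take H = {5, 9, 10}. Each listed group contains at least one of these, so H is a hitting set of size 3.
The groups C1, C5, C8 are pairwise disjoint, so any hitting set needs a separate point for each — at least 3. Hence 3 is optimal.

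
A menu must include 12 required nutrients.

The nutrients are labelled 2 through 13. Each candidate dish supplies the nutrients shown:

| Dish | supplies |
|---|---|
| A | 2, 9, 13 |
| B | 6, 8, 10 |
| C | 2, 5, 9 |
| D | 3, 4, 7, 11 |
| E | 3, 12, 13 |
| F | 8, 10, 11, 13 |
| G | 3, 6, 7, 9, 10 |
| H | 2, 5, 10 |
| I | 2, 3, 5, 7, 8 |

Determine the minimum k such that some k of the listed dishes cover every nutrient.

B and C and D and E together: B ∪ C ∪ D ∪ E = {2, 3, 4, 5, 6, 7, 8, 9, 10, 11, 12, 13} — every nutrient is covered.
Only D contains 4, so D is forced; the remaining 8 nutrients need at least 3 more dishes (each remaining dish adds at most 3) — so at least 4 dishes are needed, and 4 is optimal.

4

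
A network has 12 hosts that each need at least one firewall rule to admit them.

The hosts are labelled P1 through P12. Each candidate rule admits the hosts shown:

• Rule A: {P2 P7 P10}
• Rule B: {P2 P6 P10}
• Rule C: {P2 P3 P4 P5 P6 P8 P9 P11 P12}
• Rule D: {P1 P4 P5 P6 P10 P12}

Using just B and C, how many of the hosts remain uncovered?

2

Union of B, C = {P2, P3, P4, P5, P6, P8, P9, P10, P11, P12}.
Not covered: P1, P7 — 2 hosts.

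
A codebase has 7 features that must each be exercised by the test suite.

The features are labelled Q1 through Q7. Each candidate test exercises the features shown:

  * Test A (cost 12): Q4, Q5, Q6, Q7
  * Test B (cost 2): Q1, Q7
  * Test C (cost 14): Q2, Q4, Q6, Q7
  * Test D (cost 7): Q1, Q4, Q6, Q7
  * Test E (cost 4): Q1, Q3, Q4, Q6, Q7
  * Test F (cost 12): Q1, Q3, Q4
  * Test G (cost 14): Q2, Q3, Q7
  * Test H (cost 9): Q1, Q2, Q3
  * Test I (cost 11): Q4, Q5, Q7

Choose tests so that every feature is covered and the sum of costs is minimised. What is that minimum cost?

21

A, H together cover every feature (A ∪ H = {Q1, Q2, Q3, Q4, Q5, Q6, Q7}); total cost 12 + 9 = 21.
The greedy pick E, H, I costs 24; no covering selection beats 21.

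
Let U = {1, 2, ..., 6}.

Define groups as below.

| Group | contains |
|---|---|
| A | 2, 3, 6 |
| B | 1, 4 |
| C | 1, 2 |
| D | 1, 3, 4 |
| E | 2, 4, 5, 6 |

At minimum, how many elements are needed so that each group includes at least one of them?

2

Take H = {2, 4}. Each listed group contains at least one of these, so H is a hitting set of size 2.
The groups A, B are pairwise disjoint, so any hitting set needs a separate element for each — at least 2. Hence 2 is optimal.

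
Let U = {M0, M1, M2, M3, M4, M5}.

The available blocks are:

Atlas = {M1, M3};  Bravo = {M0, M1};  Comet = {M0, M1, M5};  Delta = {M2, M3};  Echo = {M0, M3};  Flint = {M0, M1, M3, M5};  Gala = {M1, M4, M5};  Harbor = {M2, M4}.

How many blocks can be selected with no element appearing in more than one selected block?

Echo, Harbor are pairwise disjoint (Echo={M0,M3}; Harbor={M2,M4}).
Every remaining block overlaps one of these, and no 3 of the listed blocks are pairwise disjoint, so 2 is the maximum.

2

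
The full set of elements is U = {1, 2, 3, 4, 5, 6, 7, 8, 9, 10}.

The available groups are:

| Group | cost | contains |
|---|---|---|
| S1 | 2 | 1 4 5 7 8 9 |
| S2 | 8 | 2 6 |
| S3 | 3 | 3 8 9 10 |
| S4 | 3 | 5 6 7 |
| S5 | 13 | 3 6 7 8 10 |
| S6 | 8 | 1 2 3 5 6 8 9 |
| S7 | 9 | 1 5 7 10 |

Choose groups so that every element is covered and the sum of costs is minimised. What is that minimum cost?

13

S1, S3, S6 together cover every element (S1 ∪ S3 ∪ S6 = {1, 2, 3, 4, 5, 6, 7, 8, 9, 10}); total cost 2 + 3 + 8 = 13.
The greedy pick S1, S3, S4, S2 costs 16; no covering selection beats 13.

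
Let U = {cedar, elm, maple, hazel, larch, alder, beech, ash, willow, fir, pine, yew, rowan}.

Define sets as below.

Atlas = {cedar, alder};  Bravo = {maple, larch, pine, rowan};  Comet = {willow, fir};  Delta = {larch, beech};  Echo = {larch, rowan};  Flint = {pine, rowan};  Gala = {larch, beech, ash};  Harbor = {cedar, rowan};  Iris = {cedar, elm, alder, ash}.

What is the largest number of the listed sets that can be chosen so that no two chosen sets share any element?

Comet, Delta, Flint, Iris are pairwise disjoint (Comet={willow,fir}; Delta={larch,beech}; Flint={pine,rowan}; Iris={cedar,elm,alder,ash}).
Every remaining set overlaps one of these, and no 5 of the listed sets are pairwise disjoint, so 4 is the maximum.

4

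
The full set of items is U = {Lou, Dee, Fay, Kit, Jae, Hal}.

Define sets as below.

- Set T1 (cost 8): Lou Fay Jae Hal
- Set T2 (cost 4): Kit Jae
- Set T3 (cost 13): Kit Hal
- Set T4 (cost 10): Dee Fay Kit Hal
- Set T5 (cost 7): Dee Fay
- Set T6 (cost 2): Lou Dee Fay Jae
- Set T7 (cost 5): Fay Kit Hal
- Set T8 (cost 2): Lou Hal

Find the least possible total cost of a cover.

7

T6, T7 together cover every item (T6 ∪ T7 = {Lou, Dee, Fay, Kit, Jae, Hal}); total cost 2 + 5 = 7.
The greedy pick T6, T8, T2 costs 8; no covering selection beats 7.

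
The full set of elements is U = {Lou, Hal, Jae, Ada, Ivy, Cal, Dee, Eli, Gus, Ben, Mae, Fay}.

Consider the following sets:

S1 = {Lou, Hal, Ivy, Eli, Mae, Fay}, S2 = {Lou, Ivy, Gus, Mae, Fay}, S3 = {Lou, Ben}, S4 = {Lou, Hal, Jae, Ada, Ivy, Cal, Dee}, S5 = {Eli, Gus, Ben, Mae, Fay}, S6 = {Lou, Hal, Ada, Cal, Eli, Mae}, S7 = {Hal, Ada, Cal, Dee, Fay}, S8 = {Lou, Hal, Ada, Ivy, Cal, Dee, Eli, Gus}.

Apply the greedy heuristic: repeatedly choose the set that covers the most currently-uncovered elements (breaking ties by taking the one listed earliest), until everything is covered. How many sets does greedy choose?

Greedy: pick S8 (covers 8 new) → pick S5 (covers 3 new) → pick S4 (covers 1 new). Total picks: 3.
(The true minimum cover uses only 2 sets, so greedy is not optimal here.)

3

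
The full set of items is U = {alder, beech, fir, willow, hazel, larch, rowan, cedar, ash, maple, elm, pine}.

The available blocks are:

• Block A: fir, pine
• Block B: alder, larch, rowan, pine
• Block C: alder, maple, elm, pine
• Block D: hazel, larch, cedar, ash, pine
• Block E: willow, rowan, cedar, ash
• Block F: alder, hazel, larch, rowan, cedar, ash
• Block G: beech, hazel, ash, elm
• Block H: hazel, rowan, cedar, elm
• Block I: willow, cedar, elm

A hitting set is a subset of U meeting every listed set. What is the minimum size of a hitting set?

The 3 items {hazel, cedar, pine} hit every block.
No choice of 2 items meets every block, so 3 is the minimum.

3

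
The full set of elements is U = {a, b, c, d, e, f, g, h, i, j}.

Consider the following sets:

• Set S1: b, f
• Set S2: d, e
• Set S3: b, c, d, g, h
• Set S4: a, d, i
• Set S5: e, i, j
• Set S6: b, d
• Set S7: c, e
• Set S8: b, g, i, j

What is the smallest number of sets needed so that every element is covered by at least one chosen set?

S1 and S3 and S4 and S5 together: S1 ∪ S3 ∪ S4 ∪ S5 = {a, b, c, d, e, f, g, h, i, j} — every element is covered.
No 3 of the 8 sets cover everything (all 56 combinations miss at least one element), so 4 is optimal.

4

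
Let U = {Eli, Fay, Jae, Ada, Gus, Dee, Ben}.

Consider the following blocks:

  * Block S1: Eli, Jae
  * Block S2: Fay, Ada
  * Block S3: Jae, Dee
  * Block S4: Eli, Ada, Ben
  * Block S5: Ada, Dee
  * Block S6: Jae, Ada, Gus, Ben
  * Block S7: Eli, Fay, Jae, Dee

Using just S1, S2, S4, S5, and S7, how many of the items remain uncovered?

Union of S1, S2, S4, S5, S7 = {Eli, Fay, Jae, Ada, Dee, Ben}.
Not covered: Gus — 1 item.

1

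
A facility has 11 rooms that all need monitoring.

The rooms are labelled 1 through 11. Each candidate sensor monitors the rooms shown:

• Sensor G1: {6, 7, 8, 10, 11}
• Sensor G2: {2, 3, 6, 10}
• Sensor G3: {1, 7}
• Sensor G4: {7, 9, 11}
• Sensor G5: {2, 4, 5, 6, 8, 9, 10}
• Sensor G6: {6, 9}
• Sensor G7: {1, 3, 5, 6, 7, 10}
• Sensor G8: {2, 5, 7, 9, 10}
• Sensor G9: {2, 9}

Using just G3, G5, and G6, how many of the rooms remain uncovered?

2

Union of G3, G5, G6 = {1, 2, 4, 5, 6, 7, 8, 9, 10}.
Not covered: 3, 11 — 2 rooms.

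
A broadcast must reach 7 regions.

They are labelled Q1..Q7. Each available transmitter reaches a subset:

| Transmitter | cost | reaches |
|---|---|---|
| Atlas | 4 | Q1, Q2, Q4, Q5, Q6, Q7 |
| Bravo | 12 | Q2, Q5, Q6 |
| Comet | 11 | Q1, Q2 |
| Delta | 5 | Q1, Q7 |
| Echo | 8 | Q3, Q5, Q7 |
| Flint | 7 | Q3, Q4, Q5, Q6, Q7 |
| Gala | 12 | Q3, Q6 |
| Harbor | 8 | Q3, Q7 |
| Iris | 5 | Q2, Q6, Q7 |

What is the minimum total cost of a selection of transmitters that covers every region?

11

Atlas, Flint together cover every region (Atlas ∪ Flint = {Q1, Q2, Q3, Q4, Q5, Q6, Q7}); total cost 4 + 7 = 11.
No covering selection has total cost below 11.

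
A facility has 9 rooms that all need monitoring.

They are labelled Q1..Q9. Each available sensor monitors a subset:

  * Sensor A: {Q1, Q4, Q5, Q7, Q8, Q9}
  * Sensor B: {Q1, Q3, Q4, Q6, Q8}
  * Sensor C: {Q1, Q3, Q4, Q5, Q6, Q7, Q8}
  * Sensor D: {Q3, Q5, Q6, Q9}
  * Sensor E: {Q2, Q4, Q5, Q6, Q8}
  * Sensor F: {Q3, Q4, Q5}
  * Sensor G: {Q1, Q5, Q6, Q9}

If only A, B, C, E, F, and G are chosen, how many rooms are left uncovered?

0

Union of A, B, C, E, F, G = {Q1, Q2, Q3, Q4, Q5, Q6, Q7, Q8, Q9} — that's every room, so 0 are uncovered.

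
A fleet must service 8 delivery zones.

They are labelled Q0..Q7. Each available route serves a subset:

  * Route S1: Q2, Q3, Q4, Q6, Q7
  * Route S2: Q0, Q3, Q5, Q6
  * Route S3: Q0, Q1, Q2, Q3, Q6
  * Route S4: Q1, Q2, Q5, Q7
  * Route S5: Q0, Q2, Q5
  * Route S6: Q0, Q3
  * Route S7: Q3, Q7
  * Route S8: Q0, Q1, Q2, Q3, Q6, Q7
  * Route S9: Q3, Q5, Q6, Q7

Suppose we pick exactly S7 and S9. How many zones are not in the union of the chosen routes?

Union of S7, S9 = {Q3, Q5, Q6, Q7}.
Not covered: Q0, Q1, Q2, Q4 — 4 zones.

4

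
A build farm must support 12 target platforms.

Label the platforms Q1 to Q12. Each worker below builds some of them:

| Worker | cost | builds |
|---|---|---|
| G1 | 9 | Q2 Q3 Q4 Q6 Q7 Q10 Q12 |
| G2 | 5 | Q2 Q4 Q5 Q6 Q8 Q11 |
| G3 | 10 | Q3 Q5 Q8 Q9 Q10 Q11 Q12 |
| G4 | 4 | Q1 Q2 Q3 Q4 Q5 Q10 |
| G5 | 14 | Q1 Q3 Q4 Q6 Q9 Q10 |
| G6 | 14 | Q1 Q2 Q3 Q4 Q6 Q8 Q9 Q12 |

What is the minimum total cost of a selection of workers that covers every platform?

G1, G3, G4 together cover every platform (G1 ∪ G3 ∪ G4 = {Q1, Q2, Q3, Q4, Q5, Q6, Q7, Q8, Q9, Q10, Q11, Q12}); total cost 9 + 10 + 4 = 23.
The greedy pick G4, G2, G1, G3 costs 28; no covering selection beats 23.

23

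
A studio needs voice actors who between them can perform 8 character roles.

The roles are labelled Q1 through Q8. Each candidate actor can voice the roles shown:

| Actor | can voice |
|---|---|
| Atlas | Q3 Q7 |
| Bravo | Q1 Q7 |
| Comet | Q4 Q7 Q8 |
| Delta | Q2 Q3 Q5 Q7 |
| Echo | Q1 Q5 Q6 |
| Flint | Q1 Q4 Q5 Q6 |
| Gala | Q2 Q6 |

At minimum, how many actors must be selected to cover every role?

Take {Comet, Delta, Flint}. Their union is {Q1, Q2, Q3, Q4, Q5, Q6, Q7, Q8}, which is all 8 roles.
Only Comet contains Q8, so Comet is forced; the remaining 5 roles need at least 2 more actors (each remaining actor adds at most 3) — so at least 3 actors are needed, and 3 is optimal.

3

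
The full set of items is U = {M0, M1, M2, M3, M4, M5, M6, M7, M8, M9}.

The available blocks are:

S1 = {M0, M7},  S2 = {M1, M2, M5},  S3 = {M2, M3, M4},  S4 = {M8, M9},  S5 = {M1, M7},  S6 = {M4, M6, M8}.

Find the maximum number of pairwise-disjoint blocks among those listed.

S3, S4, S5 are pairwise disjoint (S3={M2,M3,M4}; S4={M8,M9}; S5={M1,M7}).
Every remaining block overlaps one of these, and no 4 of the listed blocks are pairwise disjoint, so 3 is the maximum.

3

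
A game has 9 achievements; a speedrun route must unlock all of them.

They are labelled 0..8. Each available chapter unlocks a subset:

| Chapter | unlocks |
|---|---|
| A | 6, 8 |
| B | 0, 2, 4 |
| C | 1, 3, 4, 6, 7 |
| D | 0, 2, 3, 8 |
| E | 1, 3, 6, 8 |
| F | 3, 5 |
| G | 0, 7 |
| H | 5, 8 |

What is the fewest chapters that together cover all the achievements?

C and D and H together: C ∪ D ∪ H = {0, 1, 2, 3, 4, 5, 6, 7, 8} — every achievement is covered.
No 2 of the 8 chapters cover everything (all 28 combinations miss at least one achievement), so 3 is optimal.

3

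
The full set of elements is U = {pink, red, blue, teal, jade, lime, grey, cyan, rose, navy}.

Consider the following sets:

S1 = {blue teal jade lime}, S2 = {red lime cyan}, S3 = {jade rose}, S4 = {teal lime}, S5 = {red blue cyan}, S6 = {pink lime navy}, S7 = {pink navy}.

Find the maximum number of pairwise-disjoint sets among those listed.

4

S3, S4, S5, S7 are pairwise disjoint (S3={jade,rose}; S4={teal,lime}; S5={red,blue,cyan}; S7={pink,navy}).
Every remaining set overlaps one of these, and no 5 of the listed sets are pairwise disjoint, so 4 is the maximum.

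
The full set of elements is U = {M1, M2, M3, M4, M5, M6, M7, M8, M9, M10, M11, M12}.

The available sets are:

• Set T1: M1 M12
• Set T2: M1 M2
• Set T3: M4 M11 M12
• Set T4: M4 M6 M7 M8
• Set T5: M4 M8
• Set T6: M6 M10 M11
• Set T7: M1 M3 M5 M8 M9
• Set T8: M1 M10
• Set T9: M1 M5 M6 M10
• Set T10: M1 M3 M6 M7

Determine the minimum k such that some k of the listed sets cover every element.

T2 and T3 and T4 and T7 and T8 together: T2 ∪ T3 ∪ T4 ∪ T7 ∪ T8 = {M1, M2, M3, M4, M5, M6, M7, M8, M9, M10, M11, M12} — every element is covered.
No 4 of the 10 sets cover everything (all 210 combinations miss at least one element), so 5 is optimal.

5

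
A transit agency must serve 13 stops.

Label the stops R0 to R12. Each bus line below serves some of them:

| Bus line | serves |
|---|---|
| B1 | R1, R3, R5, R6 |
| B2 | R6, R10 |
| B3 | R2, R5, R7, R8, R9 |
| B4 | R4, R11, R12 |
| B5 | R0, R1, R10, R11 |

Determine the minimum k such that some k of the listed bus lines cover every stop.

4

Take {B1, B3, B4, B5}. Their union is {R0, R1, R2, R3, R4, R5, R6, R7, R8, R9, R10, R11, R12}, which is all 13 stops.
Only B1 contains R3, so B1 is forced; the remaining 9 stops need at least 3 more bus lines (each remaining bus line adds at most 4) — so at least 4 bus lines are needed, and 4 is optimal.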